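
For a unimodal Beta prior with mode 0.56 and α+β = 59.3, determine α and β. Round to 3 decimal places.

For α,β>1 the mode is (α−1)/(α+β−2), so α = mode·(κ−2)+1 = 0.56×57.3+1 = 33.088.
And β = (1−mode)·(κ−2)+1 = 0.44×57.3+1 = 26.212.

α = 33.088, β = 26.212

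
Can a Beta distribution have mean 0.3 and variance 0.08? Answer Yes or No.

Yes

A Beta with mean μ has variance μ(1−μ)/(α+β+1) < μ(1−μ).
Here μ(1−μ) = 0.3×0.7 = 0.21, and 0.08 < 0.21.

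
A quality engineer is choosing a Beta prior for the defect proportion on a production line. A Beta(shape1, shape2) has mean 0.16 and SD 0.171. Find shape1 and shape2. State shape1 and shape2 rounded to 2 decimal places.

shape1 = 0.58, shape2 = 3.02

Variance = 0.171² = 0.029241. The moment-matching identity shape1+shape2 = μ(1−μ)/Var − 1 gives
shape1+shape2 = 0.1344/0.029241 − 1 = 3.5963, so shape1 = μ·3.5963 = 0.58 and shape2 = (1−μ)·3.5963 = 3.02.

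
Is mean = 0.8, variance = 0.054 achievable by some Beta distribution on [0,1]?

The Beta variance bound is σ² < μ(1−μ).
Here μ(1−μ) = 0.8×0.2 = 0.16, and 0.054 < 0.16.

Yes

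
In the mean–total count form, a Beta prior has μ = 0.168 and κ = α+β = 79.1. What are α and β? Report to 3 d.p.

α = μκ = 0.168×79.1 = 13.289 and β = (1−μ)κ = 0.832×79.1 = 65.811.

α = 13.289, β = 65.811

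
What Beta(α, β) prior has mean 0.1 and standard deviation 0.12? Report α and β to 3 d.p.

α = 0.525, β = 4.725

Variance = 0.12² = 0.0144. The moment-matching identity α+β = μ(1−μ)/Var − 1 gives
α+β = 0.09/0.0144 − 1 = 5.2500, so α = μ·5.2500 = 0.525 and β = (1−μ)·5.2500 = 4.725.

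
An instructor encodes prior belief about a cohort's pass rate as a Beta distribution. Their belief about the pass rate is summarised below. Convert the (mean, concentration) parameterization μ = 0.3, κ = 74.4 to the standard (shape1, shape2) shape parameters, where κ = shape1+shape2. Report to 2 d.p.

Split κ in proportion μ : (1−μ): shape1 = 0.3·74.4 = 22.32, shape2 = 74.4 − 22.32 = 52.08.

shape1 = 22.32, shape2 = 52.08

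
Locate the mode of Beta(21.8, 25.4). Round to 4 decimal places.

With α,β > 1, mode = (α−1)/(α+β−2) = 20.8/45.2 = 0.4602.

0.4602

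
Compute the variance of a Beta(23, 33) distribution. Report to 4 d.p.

α+β = 56 and αβ = 759, so Var = αβ/[(α+β)²(α+β+1)] = 759/178752 = 0.0042.

0.0042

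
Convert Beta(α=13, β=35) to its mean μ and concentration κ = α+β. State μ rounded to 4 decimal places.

μ = 0.2708, κ = 48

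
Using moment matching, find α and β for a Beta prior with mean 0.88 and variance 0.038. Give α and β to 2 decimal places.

Write ν = α+β; then α = μν and Var = μ(1−μ)/(ν+1).
ν = μ(1−μ)/Var − 1 = 0.1056/0.038 − 1 = 1.7789.
α = 0.88·1.7789 = 1.57, β = 0.12·1.7789 = 0.21.

α = 1.57, β = 0.21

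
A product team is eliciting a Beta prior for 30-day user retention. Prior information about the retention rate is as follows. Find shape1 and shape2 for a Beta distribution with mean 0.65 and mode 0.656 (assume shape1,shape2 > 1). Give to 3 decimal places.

shape1 = 33.800, shape2 = 18.200

With s = shape1+shape2: μ = shape1/s and mode = (shape1−1)/(s−2). Eliminating shape1 = μs,
μs − 1 = m(s−2) ⇒ s(μ−m) = 1−2m ⇒ s = -0.312/-0.006 = 52.0000.
So shape1 = μs = 33.800, shape2 = (1−μ)s = 18.200.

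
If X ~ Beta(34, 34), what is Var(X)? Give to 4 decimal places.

0.0036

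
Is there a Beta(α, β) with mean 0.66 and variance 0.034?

The Beta variance bound is σ² < μ(1−μ).
Here μ(1−μ) = 0.66×0.34 = 0.2244, and 0.034 < 0.2244.

Yes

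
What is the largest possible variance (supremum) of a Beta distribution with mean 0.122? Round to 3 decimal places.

Var = μ(1−μ)/(α+β+1), which approaches μ(1−μ) as α+β → 0.
So the supremum is μ(1−μ) = 0.122×0.878 = 0.107.

0.107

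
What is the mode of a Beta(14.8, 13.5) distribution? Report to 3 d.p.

The density x^(α−1)(1−x)^(β−1) is maximised at (α−1)/(α+β−2) = 13.8/26.3 = 0.525.

0.525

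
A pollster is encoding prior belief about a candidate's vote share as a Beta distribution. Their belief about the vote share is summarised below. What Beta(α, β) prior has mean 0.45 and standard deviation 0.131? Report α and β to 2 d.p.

σ² = 0.131² = 0.017161.
With s = α+β, Var = μ(1−μ)/(s+1), so s+1 = (0.45×0.55)/0.017161 = 14.4222 and s = 13.4222.
α = μs = 6.04, β = (1−μ)s = 7.38.

α = 6.04, β = 7.38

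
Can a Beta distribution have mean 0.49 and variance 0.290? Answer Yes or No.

No

The Beta variance bound is σ² < μ(1−μ).
Here μ(1−μ) = 0.49×0.51 = 0.2499, and 0.290 ≥ 0.2499.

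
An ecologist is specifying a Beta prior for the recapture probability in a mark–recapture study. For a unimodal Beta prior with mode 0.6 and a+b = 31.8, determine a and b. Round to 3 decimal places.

a = 18.880, b = 12.920

Mode = (a−1)/(κ−2) with κ = a+b, so a−1 = 0.6·29.8 = 17.880.
a = 18.880; b = κ − a = 12.920.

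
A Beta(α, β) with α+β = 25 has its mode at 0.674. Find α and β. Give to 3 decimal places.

α = 16.502, β = 8.498

For α,β>1 the mode is (α−1)/(α+β−2), so α = mode·(κ−2)+1 = 0.674×23+1 = 16.502.
And β = (1−mode)·(κ−2)+1 = 0.326×23+1 = 8.498.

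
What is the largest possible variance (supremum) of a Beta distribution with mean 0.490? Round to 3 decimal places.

0.250

For fixed mean μ the Beta variance is μ(1−μ)/(α+β+1), increasing as α+β decreases.
Its least upper bound (not attained) is μ(1−μ) = 0.490·0.510 = 0.250.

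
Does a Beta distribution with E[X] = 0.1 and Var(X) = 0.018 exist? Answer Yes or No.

Yes

For any Beta, Var(X) < E[X]·(1−E[X]).
Here μ(1−μ) = 0.1×0.9 = 0.09, and 0.018 < 0.09.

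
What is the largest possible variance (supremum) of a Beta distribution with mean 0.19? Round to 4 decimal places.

0.1539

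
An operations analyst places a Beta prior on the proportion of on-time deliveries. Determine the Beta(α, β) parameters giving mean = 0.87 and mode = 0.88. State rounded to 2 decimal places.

α = 66.12, β = 9.88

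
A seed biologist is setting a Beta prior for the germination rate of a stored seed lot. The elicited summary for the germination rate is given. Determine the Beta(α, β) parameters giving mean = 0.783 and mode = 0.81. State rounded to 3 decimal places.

α = 17.980, β = 4.983

With s = α+β: μ = α/s and mode = (α−1)/(s−2). Eliminating α = μs,
μs − 1 = m(s−2) ⇒ s(μ−m) = 1−2m ⇒ s = -0.62/-0.027 = 22.9630.
So α = μs = 17.980, β = (1−μ)s = 4.983.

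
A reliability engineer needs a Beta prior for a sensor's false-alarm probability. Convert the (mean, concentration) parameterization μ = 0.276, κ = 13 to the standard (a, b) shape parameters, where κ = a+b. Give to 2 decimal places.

a = μκ = 0.276×13 = 3.59 and b = (1−μ)κ = 0.724×13 = 9.41.

a = 3.59, b = 9.41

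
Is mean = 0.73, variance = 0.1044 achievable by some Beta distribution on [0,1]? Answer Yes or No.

Yes

For any Beta, Var(X) < E[X]·(1−E[X]).
Here μ(1−μ) = 0.73×0.27 = 0.1971, and 0.1044 < 0.1971.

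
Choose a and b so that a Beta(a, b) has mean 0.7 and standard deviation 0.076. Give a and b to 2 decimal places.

a = 24.75, b = 10.61

σ² = 0.076² = 0.005776.
With s = a+b, Var = μ(1−μ)/(s+1), so s+1 = (0.7×0.3)/0.005776 = 36.3573 and s = 35.3573.
a = μs = 24.75, b = (1−μ)s = 10.61.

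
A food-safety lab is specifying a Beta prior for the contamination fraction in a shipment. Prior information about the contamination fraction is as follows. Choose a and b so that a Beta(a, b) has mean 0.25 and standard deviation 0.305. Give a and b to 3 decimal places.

a = 0.254, b = 0.762

σ² = 0.305² = 0.093025.
With s = a+b, Var = μ(1−μ)/(s+1), so s+1 = (0.25×0.75)/0.093025 = 2.0156 and s = 1.0156.
a = μs = 0.254, b = (1−μ)s = 0.762.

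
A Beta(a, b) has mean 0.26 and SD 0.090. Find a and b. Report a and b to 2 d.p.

σ² = 0.090² = 0.008100.
With s = a+b, Var = μ(1−μ)/(s+1), so s+1 = (0.26×0.74)/0.008100 = 23.7531 and s = 22.7531.
a = μs = 5.92, b = (1−μ)s = 16.84.

a = 5.92, b = 16.84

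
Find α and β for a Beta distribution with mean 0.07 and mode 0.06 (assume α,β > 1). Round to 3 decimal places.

α = 6.160, β = 81.840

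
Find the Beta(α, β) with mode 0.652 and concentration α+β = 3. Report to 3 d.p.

α = 1.652, β = 1.348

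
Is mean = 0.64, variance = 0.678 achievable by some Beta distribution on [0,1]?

No

The Beta variance bound is σ² < μ(1−μ).
Here μ(1−μ) = 0.64×0.36 = 0.2304, and 0.678 ≥ 0.2304.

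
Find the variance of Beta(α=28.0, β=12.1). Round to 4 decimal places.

α+β = 40.1 and αβ = 338.80, so Var = αβ/[(α+β)²(α+β+1)] = 338.80/66089.211 = 0.0051.

0.0051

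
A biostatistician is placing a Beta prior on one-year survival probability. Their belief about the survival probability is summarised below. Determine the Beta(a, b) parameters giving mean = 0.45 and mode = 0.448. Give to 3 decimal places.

Let s = a+b. Mean gives a = μs = 0.45s; mode gives (a−1)/(s−2) = 0.448.
Substituting: 0.45s − 1 = 0.448(s−2) = 0.448s − 0.896, so 0.002s = 0.104 and s = 52.0000.
Then a = 0.45×52.0000 = 23.400 and b = s−a = 28.600.

a = 23.400, b = 28.600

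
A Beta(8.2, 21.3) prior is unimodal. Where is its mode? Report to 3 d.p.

0.262

With α,β > 1, mode = (α−1)/(α+β−2) = 7.2/27.5 = 0.262.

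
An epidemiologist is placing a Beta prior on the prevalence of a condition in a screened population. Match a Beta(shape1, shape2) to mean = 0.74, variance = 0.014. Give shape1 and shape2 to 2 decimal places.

shape1 = 9.43, shape2 = 3.31

Let s = shape1+shape2. The Beta variance is μ(1−μ)/(s+1).
So s+1 = μ(1−μ)/σ² = (0.74×0.26)/0.014 = 0.1924/0.014 = 13.7429, giving s = 12.7429.
Then shape1 = μs = 0.74×12.7429 = 9.43 and shape2 = (1−μ)s = 0.26×12.7429 = 3.31.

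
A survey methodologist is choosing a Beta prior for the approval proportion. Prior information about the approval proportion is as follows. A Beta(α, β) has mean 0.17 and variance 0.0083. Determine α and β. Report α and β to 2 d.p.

By moment matching, α+β = μ(1−μ)/σ² − 1 = (0.17·0.83)/0.0083 − 1 = 17.0000 − 1 = 16.0000.
Since α/(α+β) = μ, α = 0.17·16.0000 = 2.72 and β = 0.83·16.0000 = 13.28.

α = 2.72, β = 13.28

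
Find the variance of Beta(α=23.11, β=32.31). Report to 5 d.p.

0.00431

α+β = 55.42 and αβ = 746.6841, so Var = αβ/[(α+β)²(α+β+1)] = 746.6841/173287.056488 = 0.00431.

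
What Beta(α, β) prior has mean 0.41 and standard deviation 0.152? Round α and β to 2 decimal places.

Variance = 0.152² = 0.023104. The moment-matching identity α+β = μ(1−μ)/Var − 1 gives
α+β = 0.2419/0.023104 − 1 = 9.4700, so α = μ·9.4700 = 3.88 and β = (1−μ)·9.4700 = 5.59.

α = 3.88, β = 5.59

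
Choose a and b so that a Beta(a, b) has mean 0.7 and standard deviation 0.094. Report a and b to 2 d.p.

a = 15.94, b = 6.83

Variance = 0.094² = 0.008836. The moment-matching identity a+b = μ(1−μ)/Var − 1 gives
a+b = 0.21/0.008836 − 1 = 22.7664, so a = μ·22.7664 = 15.94 and b = (1−μ)·22.7664 = 6.83.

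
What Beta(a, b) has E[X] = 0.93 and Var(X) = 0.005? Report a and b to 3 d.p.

a = 11.179, b = 0.841

Write ν = a+b; then a = μν and Var = μ(1−μ)/(ν+1).
ν = μ(1−μ)/Var − 1 = 0.0651/0.005 − 1 = 12.0200.
a = 0.93·12.0200 = 11.179, b = 0.07·12.0200 = 0.841.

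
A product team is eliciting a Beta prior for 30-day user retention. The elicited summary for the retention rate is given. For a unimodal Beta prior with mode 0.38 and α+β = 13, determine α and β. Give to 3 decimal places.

Since the density peak of Beta(α,β) is at (α−1)/(α+β−2),
α = 1 + 0.38(13−2) = 5.180 and β = 13 − 5.180 = 7.820.

α = 5.180, β = 7.820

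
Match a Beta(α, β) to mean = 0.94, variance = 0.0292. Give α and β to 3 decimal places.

α = 0.876, β = 0.056

Let s = α+β. The Beta variance is μ(1−μ)/(s+1).
So s+1 = μ(1−μ)/σ² = (0.94×0.06)/0.0292 = 0.0564/0.0292 = 1.9315, giving s = 0.9315.
Then α = μs = 0.94×0.9315 = 0.876 and β = (1−μ)s = 0.06×0.9315 = 0.056.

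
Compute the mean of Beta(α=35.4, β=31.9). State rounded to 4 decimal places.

0.5260

The Beta mean is α/(α+β) = 35.4/(35.4+31.9) = 0.5260.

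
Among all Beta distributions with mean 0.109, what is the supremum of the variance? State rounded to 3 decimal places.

0.097

Var = μ(1−μ)/(α+β+1), which approaches μ(1−μ) as α+β → 0.
So the supremum is μ(1−μ) = 0.109×0.891 = 0.097.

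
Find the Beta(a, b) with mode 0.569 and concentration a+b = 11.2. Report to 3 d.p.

a = 6.235, b = 4.965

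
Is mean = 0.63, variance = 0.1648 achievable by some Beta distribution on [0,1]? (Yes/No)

For any Beta, Var(X) < E[X]·(1−E[X]).
Here μ(1−μ) = 0.63×0.37 = 0.2331, and 0.1648 < 0.2331.

Yes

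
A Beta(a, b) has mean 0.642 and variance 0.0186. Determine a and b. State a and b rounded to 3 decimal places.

Write ν = a+b; then a = μν and Var = μ(1−μ)/(ν+1).
ν = μ(1−μ)/Var − 1 = 0.229836/0.0186 − 1 = 11.3568.
a = 0.642·11.3568 = 7.291, b = 0.358·11.3568 = 4.066.

a = 7.291, b = 4.066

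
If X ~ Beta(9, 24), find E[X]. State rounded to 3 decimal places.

The Beta mean is α/(α+β) = 9/(9+24) = 0.273.

0.273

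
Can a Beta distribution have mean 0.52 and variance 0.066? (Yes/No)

Yes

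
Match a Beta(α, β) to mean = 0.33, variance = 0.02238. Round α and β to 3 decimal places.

α = 2.930, β = 5.949

Let s = α+β. The Beta variance is μ(1−μ)/(s+1).
So s+1 = μ(1−μ)/σ² = (0.33×0.67)/0.02238 = 0.2211/0.02238 = 9.8794, giving s = 8.8794.
Then α = μs = 0.33×8.8794 = 2.930 and β = (1−μ)s = 0.67×8.8794 = 5.949.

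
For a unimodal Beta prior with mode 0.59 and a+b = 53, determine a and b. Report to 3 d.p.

a = 31.090, b = 21.910

Since the density peak of Beta(a,b) is at (a−1)/(a+b−2),
a = 1 + 0.59(53−2) = 31.090 and b = 53 − 31.090 = 21.910.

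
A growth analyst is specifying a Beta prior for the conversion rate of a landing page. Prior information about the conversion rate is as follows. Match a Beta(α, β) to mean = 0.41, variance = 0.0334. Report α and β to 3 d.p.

α = 2.559, β = 3.683

By moment matching, α+β = μ(1−μ)/σ² − 1 = (0.41·0.59)/0.0334 − 1 = 7.2425 − 1 = 6.2425.
Since α/(α+β) = μ, α = 0.41·6.2425 = 2.559 and β = 0.59·6.2425 = 3.683.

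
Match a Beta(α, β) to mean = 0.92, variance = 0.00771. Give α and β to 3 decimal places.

By moment matching, α+β = μ(1−μ)/σ² − 1 = (0.92·0.08)/0.00771 − 1 = 9.5460 − 1 = 8.5460.
Since α/(α+β) = μ, α = 0.92·8.5460 = 7.862 and β = 0.08·8.5460 = 0.684.

α = 7.862, β = 0.684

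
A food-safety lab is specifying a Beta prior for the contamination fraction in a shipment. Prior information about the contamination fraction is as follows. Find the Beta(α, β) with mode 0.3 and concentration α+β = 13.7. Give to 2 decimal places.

α = 4.51, β = 9.19

Since the density peak of Beta(α,β) is at (α−1)/(α+β−2),
α = 1 + 0.3(13.7−2) = 4.51 and β = 13.7 − 4.51 = 9.19.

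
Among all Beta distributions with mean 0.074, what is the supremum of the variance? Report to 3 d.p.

0.069

For fixed mean μ the Beta variance is μ(1−μ)/(α+β+1), increasing as α+β decreases.
Its least upper bound (not attained) is μ(1−μ) = 0.074·0.926 = 0.069.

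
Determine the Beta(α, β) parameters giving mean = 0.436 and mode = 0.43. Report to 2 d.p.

With s = α+β: μ = α/s and mode = (α−1)/(s−2). Eliminating α = μs,
μs − 1 = m(s−2) ⇒ s(μ−m) = 1−2m ⇒ s = 0.14/0.006 = 23.3333.
So α = μs = 10.17, β = (1−μ)s = 13.16.

α = 10.17, β = 13.16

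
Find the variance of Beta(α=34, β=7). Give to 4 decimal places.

α+β = 41 and αβ = 238, so Var = αβ/[(α+β)²(α+β+1)] = 238/70602 = 0.0034.

0.0034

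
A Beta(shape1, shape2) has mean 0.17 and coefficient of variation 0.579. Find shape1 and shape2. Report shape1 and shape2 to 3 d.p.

σ = CV·μ = 0.579×0.17 = 0.09843, so σ² = 0.009688.
s+1 = μ(1−μ)/σ² = 0.1411/0.009688 = 14.5637, so s = shape1+shape2 = 13.5637.
shape1 = μs = 2.306, shape2 = (1−μ)s = 11.258.

shape1 = 2.306, shape2 = 11.258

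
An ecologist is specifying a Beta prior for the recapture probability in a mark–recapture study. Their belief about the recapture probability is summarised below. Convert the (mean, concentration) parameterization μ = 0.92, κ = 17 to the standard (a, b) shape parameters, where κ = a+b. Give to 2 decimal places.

a = 15.64, b = 1.36

a = μκ = 0.92×17 = 15.64 and b = (1−μ)κ = 0.08×17 = 1.36.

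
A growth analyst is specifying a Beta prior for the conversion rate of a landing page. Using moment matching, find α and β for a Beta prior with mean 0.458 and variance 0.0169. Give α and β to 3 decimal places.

Let s = α+β. The Beta variance is μ(1−μ)/(s+1).
So s+1 = μ(1−μ)/σ² = (0.458×0.542)/0.0169 = 0.248236/0.0169 = 14.6885, giving s = 13.6885.
Then α = μs = 0.458×13.6885 = 6.269 and β = (1−μ)s = 0.542×13.6885 = 7.419.

α = 6.269, β = 7.419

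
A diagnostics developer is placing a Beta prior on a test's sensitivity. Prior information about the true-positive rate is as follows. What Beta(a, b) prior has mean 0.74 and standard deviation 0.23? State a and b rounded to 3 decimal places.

Variance = 0.23² = 0.0529. The moment-matching identity a+b = μ(1−μ)/Var − 1 gives
a+b = 0.1924/0.0529 − 1 = 2.6371, so a = μ·2.6371 = 1.951 and b = (1−μ)·2.6371 = 0.686.

a = 1.951, b = 0.686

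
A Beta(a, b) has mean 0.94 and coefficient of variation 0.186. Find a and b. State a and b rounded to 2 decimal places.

σ = CV·μ = 0.186×0.94 = 0.17484, so σ² = 0.030569.
s+1 = μ(1−μ)/σ² = 0.0564/0.030569 = 1.8450, so s = a+b = 0.8450.
a = μs = 0.79, b = (1−μ)s = 0.05.

a = 0.79, b = 0.05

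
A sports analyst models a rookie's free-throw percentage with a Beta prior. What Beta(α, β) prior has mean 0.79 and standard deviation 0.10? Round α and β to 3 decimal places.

First σ² = 0.0100. Setting α = μn, β = (1−μ)n with n = α+β,
μ(1−μ)/(n+1) = 0.0100 ⇒ n+1 = 0.1659/0.0100 = 16.5900 ⇒ n = 15.5900.
Hence α = 0.79×15.5900 = 12.316, β = 0.21×15.5900 = 3.274.

α = 12.316, β = 3.274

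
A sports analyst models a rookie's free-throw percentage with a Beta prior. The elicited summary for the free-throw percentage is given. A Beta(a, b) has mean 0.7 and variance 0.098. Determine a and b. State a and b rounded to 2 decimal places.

By moment matching, a+b = μ(1−μ)/σ² − 1 = (0.7·0.3)/0.098 − 1 = 2.1429 − 1 = 1.1429.
Since a/(a+b) = μ, a = 0.7·1.1429 = 0.80 and b = 0.3·1.1429 = 0.34.

a = 0.80, b = 0.34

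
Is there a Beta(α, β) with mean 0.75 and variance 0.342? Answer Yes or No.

No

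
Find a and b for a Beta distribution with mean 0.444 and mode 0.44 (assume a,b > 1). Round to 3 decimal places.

Let s = a+b. Mean gives a = μs = 0.444s; mode gives (a−1)/(s−2) = 0.44.
Substituting: 0.444s − 1 = 0.44(s−2) = 0.44s − 0.88, so 0.004s = 0.12 and s = 30.0000.
Then a = 0.444×30.0000 = 13.320 and b = s−a = 16.680.

a = 13.320, b = 16.680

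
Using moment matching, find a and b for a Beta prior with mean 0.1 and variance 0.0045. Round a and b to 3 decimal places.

Write ν = a+b; then a = μν and Var = μ(1−μ)/(ν+1).
ν = μ(1−μ)/Var − 1 = 0.09/0.0045 − 1 = 19.0000.
a = 0.1·19.0000 = 1.900, b = 0.9·19.0000 = 17.100.

a = 1.900, b = 17.100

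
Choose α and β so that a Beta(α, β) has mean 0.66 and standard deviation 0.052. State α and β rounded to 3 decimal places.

Variance = 0.052² = 0.002704. The moment-matching identity α+β = μ(1−μ)/Var − 1 gives
α+β = 0.2244/0.002704 − 1 = 81.9882, so α = μ·81.9882 = 54.112 and β = (1−μ)·81.9882 = 27.876.

α = 54.112, β = 27.876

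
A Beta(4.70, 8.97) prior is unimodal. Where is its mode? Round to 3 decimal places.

With α,β > 1, mode = (α−1)/(α+β−2) = 3.70/11.67 = 0.317.

0.317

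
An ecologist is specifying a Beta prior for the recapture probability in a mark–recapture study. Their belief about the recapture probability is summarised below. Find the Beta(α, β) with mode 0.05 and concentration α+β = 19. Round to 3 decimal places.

Since the density peak of Beta(α,β) is at (α−1)/(α+β−2),
α = 1 + 0.05(19−2) = 1.850 and β = 19 − 1.850 = 17.150.

α = 1.850, β = 17.150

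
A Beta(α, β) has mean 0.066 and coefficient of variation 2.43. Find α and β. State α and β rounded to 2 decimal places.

α = 0.09, β = 1.30

σ = CV·μ = 2.43×0.066 = 0.16038, so σ² = 0.025722.
s+1 = μ(1−μ)/σ² = 0.061644/0.025722 = 2.3966, so s = α+β = 1.3966.
α = μs = 0.09, β = (1−μ)s = 1.30.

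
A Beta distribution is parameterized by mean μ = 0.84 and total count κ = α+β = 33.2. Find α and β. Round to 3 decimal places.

α = μκ = 0.84×33.2 = 27.888 and β = (1−μ)κ = 0.16×33.2 = 5.312.

α = 27.888, β = 5.312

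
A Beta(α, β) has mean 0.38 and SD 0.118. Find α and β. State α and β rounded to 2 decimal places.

Variance = 0.118² = 0.013924. The moment-matching identity α+β = μ(1−μ)/Var − 1 gives
α+β = 0.2356/0.013924 − 1 = 15.9204, so α = μ·15.9204 = 6.05 and β = (1−μ)·15.9204 = 9.87.

α = 6.05, β = 9.87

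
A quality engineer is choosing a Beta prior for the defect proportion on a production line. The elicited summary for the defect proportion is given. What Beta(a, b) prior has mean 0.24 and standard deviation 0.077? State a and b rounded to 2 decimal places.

a = 7.14, b = 22.62

σ² = 0.077² = 0.005929.
With s = a+b, Var = μ(1−μ)/(s+1), so s+1 = (0.24×0.76)/0.005929 = 30.7640 and s = 29.7640.
a = μs = 7.14, b = (1−μ)s = 22.62.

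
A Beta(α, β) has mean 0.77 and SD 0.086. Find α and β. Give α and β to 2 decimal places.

α = 17.67, β = 5.28

Variance = 0.086² = 0.007396. The moment-matching identity α+β = μ(1−μ)/Var − 1 gives
α+β = 0.1771/0.007396 − 1 = 22.9454, so α = μ·22.9454 = 17.67 and β = (1−μ)·22.9454 = 5.28.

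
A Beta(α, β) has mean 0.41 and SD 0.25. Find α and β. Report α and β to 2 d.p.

α = 1.18, β = 1.69

First σ² = 0.0625. Setting α = μn, β = (1−μ)n with n = α+β,
μ(1−μ)/(n+1) = 0.0625 ⇒ n+1 = 0.2419/0.0625 = 3.8704 ⇒ n = 2.8704.
Hence α = 0.41×2.8704 = 1.18, β = 0.59×2.8704 = 1.69.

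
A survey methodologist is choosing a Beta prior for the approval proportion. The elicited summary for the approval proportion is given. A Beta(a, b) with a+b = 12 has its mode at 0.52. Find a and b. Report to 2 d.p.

Since the density peak of Beta(a,b) is at (a−1)/(a+b−2),
a = 1 + 0.52(12−2) = 6.20 and b = 12 − 6.20 = 5.80.

a = 6.20, b = 5.80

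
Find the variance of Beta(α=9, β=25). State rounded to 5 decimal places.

μ = 9/34 = 0.264706; Var = μ(1−μ)/(α+β+1) = 0.1946367/35 = 0.00556.

0.00556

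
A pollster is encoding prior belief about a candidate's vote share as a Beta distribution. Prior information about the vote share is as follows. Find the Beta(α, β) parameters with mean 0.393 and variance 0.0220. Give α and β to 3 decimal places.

Let s = α+β. The Beta variance is μ(1−μ)/(s+1).
So s+1 = μ(1−μ)/σ² = (0.393×0.607)/0.0220 = 0.238551/0.0220 = 10.8432, giving s = 9.8432.
Then α = μs = 0.393×9.8432 = 3.868 and β = (1−μ)s = 0.607×9.8432 = 5.975.

α = 3.868, β = 5.975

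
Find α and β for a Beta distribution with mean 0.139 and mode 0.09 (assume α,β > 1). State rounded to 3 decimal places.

α = 2.326, β = 14.409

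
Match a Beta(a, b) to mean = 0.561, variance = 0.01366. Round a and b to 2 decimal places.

a = 9.55, b = 7.48

By moment matching, a+b = μ(1−μ)/σ² − 1 = (0.561·0.439)/0.01366 − 1 = 18.0292 − 1 = 17.0292.
Since a/(a+b) = μ, a = 0.561·17.0292 = 9.55 and b = 0.439·17.0292 = 7.48.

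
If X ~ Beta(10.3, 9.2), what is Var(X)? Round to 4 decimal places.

0.0122

α+β = 19.5 and αβ = 94.76, so Var = αβ/[(α+β)²(α+β+1)] = 94.76/7795.125 = 0.0122.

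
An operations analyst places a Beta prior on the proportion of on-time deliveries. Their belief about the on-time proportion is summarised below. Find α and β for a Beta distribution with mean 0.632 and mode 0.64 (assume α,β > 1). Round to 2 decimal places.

α = 22.12, β = 12.88

With s = α+β: μ = α/s and mode = (α−1)/(s−2). Eliminating α = μs,
μs − 1 = m(s−2) ⇒ s(μ−m) = 1−2m ⇒ s = -0.28/-0.008 = 35.0000.
So α = μs = 22.12, β = (1−μ)s = 12.88.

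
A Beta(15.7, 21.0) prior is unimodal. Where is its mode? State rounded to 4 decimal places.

With α,β > 1, mode = (α−1)/(α+β−2) = 14.7/34.7 = 0.4236.

0.4236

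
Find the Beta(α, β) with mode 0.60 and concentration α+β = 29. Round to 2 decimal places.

For α,β>1 the mode is (α−1)/(α+β−2), so α = mode·(κ−2)+1 = 0.60×27+1 = 17.20.
And β = (1−mode)·(κ−2)+1 = 0.40×27+1 = 11.80.

α = 17.20, β = 11.80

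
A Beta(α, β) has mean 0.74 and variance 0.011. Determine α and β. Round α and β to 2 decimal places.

α = 12.20, β = 4.29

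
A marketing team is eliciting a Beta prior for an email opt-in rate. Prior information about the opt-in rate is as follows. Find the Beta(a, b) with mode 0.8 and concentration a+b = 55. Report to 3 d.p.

a = 43.400, b = 11.600

Since the density peak of Beta(a,b) is at (a−1)/(a+b−2),
a = 1 + 0.8(55−2) = 43.400 and b = 55 − 43.400 = 11.600.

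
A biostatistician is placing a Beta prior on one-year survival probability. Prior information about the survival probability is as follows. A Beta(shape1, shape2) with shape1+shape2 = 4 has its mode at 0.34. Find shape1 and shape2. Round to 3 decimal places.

shape1 = 1.680, shape2 = 2.320

Since the density peak of Beta(shape1,shape2) is at (shape1−1)/(shape1+shape2−2),
shape1 = 1 + 0.34(4−2) = 1.680 and shape2 = 4 − 1.680 = 2.320.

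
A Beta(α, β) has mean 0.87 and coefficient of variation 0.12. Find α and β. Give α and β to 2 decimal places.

α = 8.16, β = 1.22

Var = (CV·μ)² = (0.12×0.87)² = 0.010899.
α+β = μ(1−μ)/Var − 1 = 0.1131/0.010899 − 1 = 9.3768.
Thus α = 0.87·9.3768 = 8.16 and β = 0.13·9.3768 = 1.22.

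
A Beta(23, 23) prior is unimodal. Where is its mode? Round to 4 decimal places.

0.5000

With α,β > 1, mode = (α−1)/(α+β−2) = 22/44 = 0.5000.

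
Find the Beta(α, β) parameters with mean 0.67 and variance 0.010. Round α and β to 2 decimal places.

α = 14.14, β = 6.97

By moment matching, α+β = μ(1−μ)/σ² − 1 = (0.67·0.33)/0.010 − 1 = 22.1100 − 1 = 21.1100.
Since α/(α+β) = μ, α = 0.67·21.1100 = 14.14 and β = 0.33·21.1100 = 6.97.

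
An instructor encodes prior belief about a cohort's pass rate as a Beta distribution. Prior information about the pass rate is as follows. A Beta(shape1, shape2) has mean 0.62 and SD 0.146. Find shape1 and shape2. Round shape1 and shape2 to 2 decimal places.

shape1 = 6.23, shape2 = 3.82

Variance = 0.146² = 0.021316. The moment-matching identity shape1+shape2 = μ(1−μ)/Var − 1 gives
shape1+shape2 = 0.2356/0.021316 − 1 = 10.0527, so shape1 = μ·10.0527 = 6.23 and shape2 = (1−μ)·10.0527 = 3.82.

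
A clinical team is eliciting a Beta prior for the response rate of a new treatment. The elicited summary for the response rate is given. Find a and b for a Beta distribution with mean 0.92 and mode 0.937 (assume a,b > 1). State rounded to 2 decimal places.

a = 47.30, b = 4.11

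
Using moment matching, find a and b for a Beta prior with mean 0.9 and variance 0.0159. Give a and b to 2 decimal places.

a = 4.19, b = 0.47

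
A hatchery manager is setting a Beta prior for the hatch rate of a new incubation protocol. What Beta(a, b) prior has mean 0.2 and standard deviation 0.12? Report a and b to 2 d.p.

Variance = 0.12² = 0.0144. The moment-matching identity a+b = μ(1−μ)/Var − 1 gives
a+b = 0.16/0.0144 − 1 = 10.1111, so a = μ·10.1111 = 2.02 and b = (1−μ)·10.1111 = 8.09.

a = 2.02, b = 8.09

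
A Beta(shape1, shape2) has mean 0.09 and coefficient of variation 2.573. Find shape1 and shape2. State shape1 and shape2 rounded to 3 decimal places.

σ = CV·μ = 2.573×0.09 = 0.23157, so σ² = 0.053625.
s+1 = μ(1−μ)/σ² = 0.0819/0.053625 = 1.5273, so s = shape1+shape2 = 0.5273.
shape1 = μs = 0.047, shape2 = (1−μ)s = 0.480.

shape1 = 0.047, shape2 = 0.480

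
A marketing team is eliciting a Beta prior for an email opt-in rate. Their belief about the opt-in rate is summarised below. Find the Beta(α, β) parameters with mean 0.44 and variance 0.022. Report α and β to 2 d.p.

Let s = α+β. The Beta variance is μ(1−μ)/(s+1).
So s+1 = μ(1−μ)/σ² = (0.44×0.56)/0.022 = 0.2464/0.022 = 11.2000, giving s = 10.2000.
Then α = μs = 0.44×10.2000 = 4.49 and β = (1−μ)s = 0.56×10.2000 = 5.71.

α = 4.49, β = 5.71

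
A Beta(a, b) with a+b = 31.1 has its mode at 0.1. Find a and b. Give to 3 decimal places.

Since the density peak of Beta(a,b) is at (a−1)/(a+b−2),
a = 1 + 0.1(31.1−2) = 3.910 and b = 31.1 − 3.910 = 27.190.

a = 3.910, b = 27.190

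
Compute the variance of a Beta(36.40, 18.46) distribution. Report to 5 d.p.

Var = αβ/[(α+β)²(α+β+1)] = (36.40×18.46)/(54.86²×55.86) = 671.9440/168117.350856 = 0.00400.

0.00400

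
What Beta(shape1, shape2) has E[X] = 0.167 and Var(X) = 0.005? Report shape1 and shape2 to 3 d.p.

By moment matching, shape1+shape2 = μ(1−μ)/σ² − 1 = (0.167·0.833)/0.005 − 1 = 27.8222 − 1 = 26.8222.
Since shape1/(shape1+shape2) = μ, shape1 = 0.167·26.8222 = 4.479 and shape2 = 0.833·26.8222 = 22.343.

shape1 = 4.479, shape2 = 22.343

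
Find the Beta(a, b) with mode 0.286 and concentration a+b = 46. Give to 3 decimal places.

a = 13.584, b = 32.416

Mode = (a−1)/(κ−2) with κ = a+b, so a−1 = 0.286·44 = 12.584.
a = 13.584; b = κ − a = 32.416.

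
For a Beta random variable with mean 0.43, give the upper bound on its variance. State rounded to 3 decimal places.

0.245

Var = μ(1−μ)/(α+β+1), which approaches μ(1−μ) as α+β → 0.
So the supremum is μ(1−μ) = 0.43×0.57 = 0.245.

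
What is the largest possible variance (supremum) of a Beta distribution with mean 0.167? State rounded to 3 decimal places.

0.139

Var = μ(1−μ)/(α+β+1), which approaches μ(1−μ) as α+β → 0.
So the supremum is μ(1−μ) = 0.167×0.833 = 0.139.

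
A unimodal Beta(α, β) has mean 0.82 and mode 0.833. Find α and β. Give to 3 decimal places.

α = 42.009, β = 9.222

Let s = α+β. Mean gives α = μs = 0.82s; mode gives (α−1)/(s−2) = 0.833.
Substituting: 0.82s − 1 = 0.833(s−2) = 0.833s − 1.666, so -0.013s = -0.666 and s = 51.2308.
Then α = 0.82×51.2308 = 42.009 and β = s−α = 9.222.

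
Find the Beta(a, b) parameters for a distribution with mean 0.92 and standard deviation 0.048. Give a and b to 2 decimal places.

a = 28.47, b = 2.48

Variance = 0.048² = 0.002304. The moment-matching identity a+b = μ(1−μ)/Var − 1 gives
a+b = 0.0736/0.002304 − 1 = 30.9444, so a = μ·30.9444 = 28.47 and b = (1−μ)·30.9444 = 2.48.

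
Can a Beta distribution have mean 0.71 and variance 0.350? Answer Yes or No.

No

A Beta with mean μ has variance μ(1−μ)/(α+β+1) < μ(1−μ).
Here μ(1−μ) = 0.71×0.29 = 0.2059, and 0.350 ≥ 0.2059.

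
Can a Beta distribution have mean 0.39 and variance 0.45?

No

For any Beta, Var(X) < E[X]·(1−E[X]).
Here μ(1−μ) = 0.39×0.61 = 0.2379, and 0.45 ≥ 0.2379.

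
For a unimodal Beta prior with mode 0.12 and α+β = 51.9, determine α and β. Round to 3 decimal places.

Since the density peak of Beta(α,β) is at (α−1)/(α+β−2),
α = 1 + 0.12(51.9−2) = 6.988 and β = 51.9 − 6.988 = 44.912.

α = 6.988, β = 44.912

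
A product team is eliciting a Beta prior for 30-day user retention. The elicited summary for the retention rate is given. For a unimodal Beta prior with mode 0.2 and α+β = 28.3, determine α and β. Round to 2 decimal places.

Mode = (α−1)/(κ−2) with κ = α+β, so α−1 = 0.2·26.3 = 5.26.
α = 6.26; β = κ − α = 22.04.

α = 6.26, β = 22.04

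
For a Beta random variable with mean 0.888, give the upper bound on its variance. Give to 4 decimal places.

0.0995

For fixed mean μ the Beta variance is μ(1−μ)/(α+β+1), increasing as α+β decreases.
Its least upper bound (not attained) is μ(1−μ) = 0.888·0.112 = 0.0995.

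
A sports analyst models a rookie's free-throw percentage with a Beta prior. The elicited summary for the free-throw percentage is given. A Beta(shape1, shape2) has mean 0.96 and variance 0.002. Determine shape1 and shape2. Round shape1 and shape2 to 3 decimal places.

shape1 = 17.472, shape2 = 0.728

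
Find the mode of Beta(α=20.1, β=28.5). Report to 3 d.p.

0.410

With α,β > 1, mode = (α−1)/(α+β−2) = 19.1/46.6 = 0.410.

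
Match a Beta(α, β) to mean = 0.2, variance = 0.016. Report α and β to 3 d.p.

α = 1.800, β = 7.200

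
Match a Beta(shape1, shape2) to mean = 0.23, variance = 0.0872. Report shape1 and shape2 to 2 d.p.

By moment matching, shape1+shape2 = μ(1−μ)/σ² − 1 = (0.23·0.77)/0.0872 − 1 = 2.0310 − 1 = 1.0310.
Since shape1/(shape1+shape2) = μ, shape1 = 0.23·1.0310 = 0.24 and shape2 = 0.77·1.0310 = 0.79.

shape1 = 0.24, shape2 = 0.79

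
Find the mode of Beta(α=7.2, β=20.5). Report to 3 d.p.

0.241

The density x^(α−1)(1−x)^(β−1) is maximised at (α−1)/(α+β−2) = 6.2/25.7 = 0.241.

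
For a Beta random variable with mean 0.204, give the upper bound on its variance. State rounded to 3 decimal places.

0.162

Var = μ(1−μ)/(α+β+1), which approaches μ(1−μ) as α+β → 0.
So the supremum is μ(1−μ) = 0.204×0.796 = 0.162.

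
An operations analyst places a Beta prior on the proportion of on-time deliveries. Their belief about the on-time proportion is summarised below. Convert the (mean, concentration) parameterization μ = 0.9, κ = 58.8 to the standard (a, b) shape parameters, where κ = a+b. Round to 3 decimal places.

a = μκ = 0.9×58.8 = 52.920 and b = (1−μ)κ = 0.1×58.8 = 5.880.

a = 52.920, b = 5.880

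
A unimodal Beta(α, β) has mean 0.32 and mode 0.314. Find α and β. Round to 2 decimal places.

With s = α+β: μ = α/s and mode = (α−1)/(s−2). Eliminating α = μs,
μs − 1 = m(s−2) ⇒ s(μ−m) = 1−2m ⇒ s = 0.372/0.006 = 62.0000.
So α = μs = 19.84, β = (1−μ)s = 42.16.

α = 19.84, β = 42.16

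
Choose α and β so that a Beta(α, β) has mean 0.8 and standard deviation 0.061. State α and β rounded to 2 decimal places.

α = 33.60, β = 8.40

First σ² = 0.003721. Setting α = μn, β = (1−μ)n with n = α+β,
μ(1−μ)/(n+1) = 0.003721 ⇒ n+1 = 0.16/0.003721 = 42.9992 ⇒ n = 41.9992.
Hence α = 0.8×41.9992 = 33.60, β = 0.2×41.9992 = 8.40.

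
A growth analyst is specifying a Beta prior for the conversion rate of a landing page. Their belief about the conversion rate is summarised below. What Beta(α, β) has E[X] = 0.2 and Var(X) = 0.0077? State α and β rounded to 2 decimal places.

Let s = α+β. The Beta variance is μ(1−μ)/(s+1).
So s+1 = μ(1−μ)/σ² = (0.2×0.8)/0.0077 = 0.16/0.0077 = 20.7792, giving s = 19.7792.
Then α = μs = 0.2×19.7792 = 3.96 and β = (1−μ)s = 0.8×19.7792 = 15.82.

α = 3.96, β = 15.82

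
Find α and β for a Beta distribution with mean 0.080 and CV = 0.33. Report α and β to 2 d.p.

Var = (CV·μ)² = (0.33×0.080)² = 0.000697.
α+β = μ(1−μ)/Var − 1 = 0.073600/0.000697 − 1 = 104.6015.
Thus α = 0.080·104.6015 = 8.37 and β = 0.920·104.6015 = 96.23.

α = 8.37, β = 96.23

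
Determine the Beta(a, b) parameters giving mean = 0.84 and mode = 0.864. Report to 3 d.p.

Let s = a+b. Mean gives a = μs = 0.84s; mode gives (a−1)/(s−2) = 0.864.
Substituting: 0.84s − 1 = 0.864(s−2) = 0.864s − 1.728, so -0.024s = -0.728 and s = 30.3333.
Then a = 0.84×30.3333 = 25.480 and b = s−a = 4.853.

a = 25.480, b = 4.853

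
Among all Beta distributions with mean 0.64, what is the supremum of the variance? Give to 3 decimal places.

Var = μ(1−μ)/(α+β+1), which approaches μ(1−μ) as α+β → 0.
So the supremum is μ(1−μ) = 0.64×0.36 = 0.230.

0.230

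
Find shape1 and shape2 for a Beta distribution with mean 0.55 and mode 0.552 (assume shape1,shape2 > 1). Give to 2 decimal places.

With s = shape1+shape2: μ = shape1/s and mode = (shape1−1)/(s−2). Eliminating shape1 = μs,
μs − 1 = m(s−2) ⇒ s(μ−m) = 1−2m ⇒ s = -0.104/-0.002 = 52.0000.
So shape1 = μs = 28.60, shape2 = (1−μ)s = 23.40.

shape1 = 28.60, shape2 = 23.40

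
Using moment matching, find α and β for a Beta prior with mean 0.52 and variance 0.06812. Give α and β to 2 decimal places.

α = 1.39, β = 1.28

By moment matching, α+β = μ(1−μ)/σ² − 1 = (0.52·0.48)/0.06812 − 1 = 3.6641 − 1 = 2.6641.
Since α/(α+β) = μ, α = 0.52·2.6641 = 1.39 and β = 0.48·2.6641 = 1.28.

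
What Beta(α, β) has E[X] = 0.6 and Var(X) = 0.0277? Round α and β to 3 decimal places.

By moment matching, α+β = μ(1−μ)/σ² − 1 = (0.6·0.4)/0.0277 − 1 = 8.6643 − 1 = 7.6643.
Since α/(α+β) = μ, α = 0.6·7.6643 = 4.599 and β = 0.4·7.6643 = 3.066.

α = 4.599, β = 3.066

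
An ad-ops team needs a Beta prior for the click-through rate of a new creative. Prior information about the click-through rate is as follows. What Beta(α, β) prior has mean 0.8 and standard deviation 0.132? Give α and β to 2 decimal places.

First σ² = 0.017424. Setting α = μn, β = (1−μ)n with n = α+β,
μ(1−μ)/(n+1) = 0.017424 ⇒ n+1 = 0.16/0.017424 = 9.1827 ⇒ n = 8.1827.
Hence α = 0.8×8.1827 = 6.55, β = 0.2×8.1827 = 1.64.

α = 6.55, β = 1.64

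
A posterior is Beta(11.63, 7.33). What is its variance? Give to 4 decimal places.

μ = 11.63/18.96 = 0.613397; Var = μ(1−μ)/(α+β+1) = 0.2371412/19.96 = 0.0119.

0.0119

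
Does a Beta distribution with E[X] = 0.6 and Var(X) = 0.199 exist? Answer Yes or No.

Yes

A Beta with mean μ has variance μ(1−μ)/(α+β+1) < μ(1−μ).
Here μ(1−μ) = 0.6×0.4 = 0.24, and 0.199 < 0.24.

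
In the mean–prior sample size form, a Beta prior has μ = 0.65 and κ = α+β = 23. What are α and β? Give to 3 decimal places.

Split κ in proportion μ : (1−μ): α = 0.65·23 = 14.950, β = 23 − 14.950 = 8.050.

α = 14.950, β = 8.050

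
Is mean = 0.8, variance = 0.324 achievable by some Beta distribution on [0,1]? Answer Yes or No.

For any Beta, Var(X) < E[X]·(1−E[X]).
Here μ(1−μ) = 0.8×0.2 = 0.16, and 0.324 ≥ 0.16.

No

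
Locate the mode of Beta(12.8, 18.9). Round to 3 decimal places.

The density x^(α−1)(1−x)^(β−1) is maximised at (α−1)/(α+β−2) = 11.8/29.7 = 0.397.

0.397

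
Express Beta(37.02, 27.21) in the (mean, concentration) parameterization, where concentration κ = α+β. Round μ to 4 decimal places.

μ = 0.5764, κ = 64.23

κ = α+β = 37.02+27.21 = 64.23; μ = α/κ = 37.02/64.23 = 0.5764.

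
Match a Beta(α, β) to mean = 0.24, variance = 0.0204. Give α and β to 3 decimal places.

Write ν = α+β; then α = μν and Var = μ(1−μ)/(ν+1).
ν = μ(1−μ)/Var − 1 = 0.1824/0.0204 − 1 = 7.9412.
α = 0.24·7.9412 = 1.906, β = 0.76·7.9412 = 6.035.

α = 1.906, β = 6.035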